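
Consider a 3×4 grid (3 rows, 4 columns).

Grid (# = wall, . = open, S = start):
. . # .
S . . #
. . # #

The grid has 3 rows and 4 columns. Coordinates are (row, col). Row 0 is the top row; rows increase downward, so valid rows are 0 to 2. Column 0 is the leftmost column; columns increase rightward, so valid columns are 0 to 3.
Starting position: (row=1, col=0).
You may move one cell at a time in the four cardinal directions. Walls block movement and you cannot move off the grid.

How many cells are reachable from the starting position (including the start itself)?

BFS flood-fill from (row=1, col=0):
  Distance 0: (row=1, col=0)
  Distance 1: (row=0, col=0), (row=1, col=1), (row=2, col=0)
  Distance 2: (row=0, col=1), (row=1, col=2), (row=2, col=1)
Total reachable: 7 (grid has 8 open cells total)

Answer: Reachable cells: 7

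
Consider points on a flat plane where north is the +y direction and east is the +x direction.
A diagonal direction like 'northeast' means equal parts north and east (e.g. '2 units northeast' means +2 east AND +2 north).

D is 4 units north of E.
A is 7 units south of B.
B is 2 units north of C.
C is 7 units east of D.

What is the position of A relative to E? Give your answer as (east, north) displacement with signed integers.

Answer: A is at (east=7, north=-1) relative to E.

Derivation:
Place E at the origin (east=0, north=0).
  D is 4 units north of E: delta (east=+0, north=+4); D at (east=0, north=4).
  C is 7 units east of D: delta (east=+7, north=+0); C at (east=7, north=4).
  B is 2 units north of C: delta (east=+0, north=+2); B at (east=7, north=6).
  A is 7 units south of B: delta (east=+0, north=-7); A at (east=7, north=-1).
Therefore A relative to E: (east=7, north=-1).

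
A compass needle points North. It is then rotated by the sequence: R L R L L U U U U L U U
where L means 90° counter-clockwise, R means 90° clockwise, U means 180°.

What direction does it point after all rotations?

Start: North
  R (right (90° clockwise)) -> East
  L (left (90° counter-clockwise)) -> North
  R (right (90° clockwise)) -> East
  L (left (90° counter-clockwise)) -> North
  L (left (90° counter-clockwise)) -> West
  U (U-turn (180°)) -> East
  U (U-turn (180°)) -> West
  U (U-turn (180°)) -> East
  U (U-turn (180°)) -> West
  L (left (90° counter-clockwise)) -> South
  U (U-turn (180°)) -> North
  U (U-turn (180°)) -> South
Final: South

Answer: Final heading: South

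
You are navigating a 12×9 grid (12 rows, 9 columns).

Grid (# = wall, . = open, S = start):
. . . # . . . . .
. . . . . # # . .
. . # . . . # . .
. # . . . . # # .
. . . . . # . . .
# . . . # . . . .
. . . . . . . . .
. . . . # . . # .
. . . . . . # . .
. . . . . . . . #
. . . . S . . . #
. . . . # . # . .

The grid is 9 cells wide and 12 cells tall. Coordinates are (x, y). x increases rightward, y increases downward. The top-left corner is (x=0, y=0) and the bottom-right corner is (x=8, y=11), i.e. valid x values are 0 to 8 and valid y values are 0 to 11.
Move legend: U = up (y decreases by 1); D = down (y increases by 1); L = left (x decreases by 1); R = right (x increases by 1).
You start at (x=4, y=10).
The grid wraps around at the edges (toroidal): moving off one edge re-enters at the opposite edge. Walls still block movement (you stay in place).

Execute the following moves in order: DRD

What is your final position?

Start: (x=4, y=10)
  D (down): blocked, stay at (x=4, y=10)
  R (right): (x=4, y=10) -> (x=5, y=10)
  D (down): (x=5, y=10) -> (x=5, y=11)
Final: (x=5, y=11)

Answer: Final position: (x=5, y=11)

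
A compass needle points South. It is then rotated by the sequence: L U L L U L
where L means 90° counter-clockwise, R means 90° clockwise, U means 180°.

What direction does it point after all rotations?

Start: South
  L (left (90° counter-clockwise)) -> East
  U (U-turn (180°)) -> West
  L (left (90° counter-clockwise)) -> South
  L (left (90° counter-clockwise)) -> East
  U (U-turn (180°)) -> West
  L (left (90° counter-clockwise)) -> South
Final: South

Answer: Final heading: South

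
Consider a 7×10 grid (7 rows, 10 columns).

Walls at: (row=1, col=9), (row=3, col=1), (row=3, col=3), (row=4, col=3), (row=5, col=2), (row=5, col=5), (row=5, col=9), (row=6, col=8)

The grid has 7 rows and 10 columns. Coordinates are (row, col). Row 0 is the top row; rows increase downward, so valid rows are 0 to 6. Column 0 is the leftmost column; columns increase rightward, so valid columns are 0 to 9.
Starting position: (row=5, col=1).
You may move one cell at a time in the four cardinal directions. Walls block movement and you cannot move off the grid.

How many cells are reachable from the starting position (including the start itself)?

BFS flood-fill from (row=5, col=1):
  Distance 0: (row=5, col=1)
  Distance 1: (row=4, col=1), (row=5, col=0), (row=6, col=1)
  Distance 2: (row=4, col=0), (row=4, col=2), (row=6, col=0), (row=6, col=2)
  Distance 3: (row=3, col=0), (row=3, col=2), (row=6, col=3)
  Distance 4: (row=2, col=0), (row=2, col=2), (row=5, col=3), (row=6, col=4)
  Distance 5: (row=1, col=0), (row=1, col=2), (row=2, col=1), (row=2, col=3), (row=5, col=4), (row=6, col=5)
  Distance 6: (row=0, col=0), (row=0, col=2), (row=1, col=1), (row=1, col=3), (row=2, col=4), (row=4, col=4), (row=6, col=6)
  Distance 7: (row=0, col=1), (row=0, col=3), (row=1, col=4), (row=2, col=5), (row=3, col=4), (row=4, col=5), (row=5, col=6), (row=6, col=7)
  Distance 8: (row=0, col=4), (row=1, col=5), (row=2, col=6), (row=3, col=5), (row=4, col=6), (row=5, col=7)
  Distance 9: (row=0, col=5), (row=1, col=6), (row=2, col=7), (row=3, col=6), (row=4, col=7), (row=5, col=8)
  Distance 10: (row=0, col=6), (row=1, col=7), (row=2, col=8), (row=3, col=7), (row=4, col=8)
  Distance 11: (row=0, col=7), (row=1, col=8), (row=2, col=9), (row=3, col=8), (row=4, col=9)
  Distance 12: (row=0, col=8), (row=3, col=9)
  Distance 13: (row=0, col=9)
Total reachable: 61 (grid has 62 open cells total)

Answer: Reachable cells: 61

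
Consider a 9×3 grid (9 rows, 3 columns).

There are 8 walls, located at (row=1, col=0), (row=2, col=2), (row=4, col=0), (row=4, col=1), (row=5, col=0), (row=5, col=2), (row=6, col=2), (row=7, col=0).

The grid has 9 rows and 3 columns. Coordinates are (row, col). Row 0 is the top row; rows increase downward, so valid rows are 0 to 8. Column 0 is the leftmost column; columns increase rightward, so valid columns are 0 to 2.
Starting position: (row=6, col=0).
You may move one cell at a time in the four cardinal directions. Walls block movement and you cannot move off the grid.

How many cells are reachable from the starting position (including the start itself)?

BFS flood-fill from (row=6, col=0):
  Distance 0: (row=6, col=0)
  Distance 1: (row=6, col=1)
  Distance 2: (row=5, col=1), (row=7, col=1)
  Distance 3: (row=7, col=2), (row=8, col=1)
  Distance 4: (row=8, col=0), (row=8, col=2)
Total reachable: 8 (grid has 19 open cells total)

Answer: Reachable cells: 8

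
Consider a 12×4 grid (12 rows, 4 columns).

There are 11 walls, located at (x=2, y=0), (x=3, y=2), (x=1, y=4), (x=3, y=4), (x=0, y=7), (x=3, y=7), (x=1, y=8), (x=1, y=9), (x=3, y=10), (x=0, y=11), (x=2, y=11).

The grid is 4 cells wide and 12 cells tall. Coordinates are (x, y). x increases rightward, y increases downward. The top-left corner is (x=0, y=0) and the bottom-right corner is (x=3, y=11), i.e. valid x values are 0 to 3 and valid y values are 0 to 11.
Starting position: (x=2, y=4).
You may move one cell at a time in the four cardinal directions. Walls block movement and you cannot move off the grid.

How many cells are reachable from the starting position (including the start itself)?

BFS flood-fill from (x=2, y=4):
  Distance 0: (x=2, y=4)
  Distance 1: (x=2, y=3), (x=2, y=5)
  Distance 2: (x=2, y=2), (x=1, y=3), (x=3, y=3), (x=1, y=5), (x=3, y=5), (x=2, y=6)
  Distance 3: (x=2, y=1), (x=1, y=2), (x=0, y=3), (x=0, y=5), (x=1, y=6), (x=3, y=6), (x=2, y=7)
  Distance 4: (x=1, y=1), (x=3, y=1), (x=0, y=2), (x=0, y=4), (x=0, y=6), (x=1, y=7), (x=2, y=8)
  Distance 5: (x=1, y=0), (x=3, y=0), (x=0, y=1), (x=3, y=8), (x=2, y=9)
  Distance 6: (x=0, y=0), (x=3, y=9), (x=2, y=10)
  Distance 7: (x=1, y=10)
  Distance 8: (x=0, y=10), (x=1, y=11)
  Distance 9: (x=0, y=9)
  Distance 10: (x=0, y=8)
Total reachable: 36 (grid has 37 open cells total)

Answer: Reachable cells: 36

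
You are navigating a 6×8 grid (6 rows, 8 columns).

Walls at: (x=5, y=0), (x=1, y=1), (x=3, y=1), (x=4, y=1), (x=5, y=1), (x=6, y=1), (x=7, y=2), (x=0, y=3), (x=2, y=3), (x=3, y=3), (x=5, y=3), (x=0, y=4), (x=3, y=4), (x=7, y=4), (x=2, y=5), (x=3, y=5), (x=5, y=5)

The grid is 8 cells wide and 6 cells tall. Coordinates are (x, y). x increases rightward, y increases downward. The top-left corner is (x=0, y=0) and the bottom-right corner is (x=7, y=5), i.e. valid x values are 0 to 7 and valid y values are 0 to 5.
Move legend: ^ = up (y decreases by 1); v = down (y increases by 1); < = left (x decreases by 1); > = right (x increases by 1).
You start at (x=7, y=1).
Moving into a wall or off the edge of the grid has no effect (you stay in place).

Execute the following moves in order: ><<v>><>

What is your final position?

Start: (x=7, y=1)
  > (right): blocked, stay at (x=7, y=1)
  < (left): blocked, stay at (x=7, y=1)
  < (left): blocked, stay at (x=7, y=1)
  v (down): blocked, stay at (x=7, y=1)
  > (right): blocked, stay at (x=7, y=1)
  > (right): blocked, stay at (x=7, y=1)
  < (left): blocked, stay at (x=7, y=1)
  > (right): blocked, stay at (x=7, y=1)
Final: (x=7, y=1)

Answer: Final position: (x=7, y=1)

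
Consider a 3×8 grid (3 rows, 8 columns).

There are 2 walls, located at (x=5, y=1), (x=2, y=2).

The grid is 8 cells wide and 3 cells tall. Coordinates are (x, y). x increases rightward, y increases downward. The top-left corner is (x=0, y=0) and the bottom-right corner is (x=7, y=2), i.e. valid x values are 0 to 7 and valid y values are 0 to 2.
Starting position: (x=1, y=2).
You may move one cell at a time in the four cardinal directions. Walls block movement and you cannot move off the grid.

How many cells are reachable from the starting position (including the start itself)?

Answer: Reachable cells: 22

Derivation:
BFS flood-fill from (x=1, y=2):
  Distance 0: (x=1, y=2)
  Distance 1: (x=1, y=1), (x=0, y=2)
  Distance 2: (x=1, y=0), (x=0, y=1), (x=2, y=1)
  Distance 3: (x=0, y=0), (x=2, y=0), (x=3, y=1)
  Distance 4: (x=3, y=0), (x=4, y=1), (x=3, y=2)
  Distance 5: (x=4, y=0), (x=4, y=2)
  Distance 6: (x=5, y=0), (x=5, y=2)
  Distance 7: (x=6, y=0), (x=6, y=2)
  Distance 8: (x=7, y=0), (x=6, y=1), (x=7, y=2)
  Distance 9: (x=7, y=1)
Total reachable: 22 (grid has 22 open cells total)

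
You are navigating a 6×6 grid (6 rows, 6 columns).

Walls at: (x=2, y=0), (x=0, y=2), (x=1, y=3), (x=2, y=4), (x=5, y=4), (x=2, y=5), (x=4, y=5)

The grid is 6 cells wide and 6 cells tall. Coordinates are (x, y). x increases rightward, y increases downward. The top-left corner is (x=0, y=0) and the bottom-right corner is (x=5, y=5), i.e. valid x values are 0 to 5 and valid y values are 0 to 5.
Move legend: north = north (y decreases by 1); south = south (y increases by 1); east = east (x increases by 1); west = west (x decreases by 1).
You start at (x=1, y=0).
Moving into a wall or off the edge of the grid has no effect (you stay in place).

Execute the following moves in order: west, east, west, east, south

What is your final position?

Start: (x=1, y=0)
  west (west): (x=1, y=0) -> (x=0, y=0)
  east (east): (x=0, y=0) -> (x=1, y=0)
  west (west): (x=1, y=0) -> (x=0, y=0)
  east (east): (x=0, y=0) -> (x=1, y=0)
  south (south): (x=1, y=0) -> (x=1, y=1)
Final: (x=1, y=1)

Answer: Final position: (x=1, y=1)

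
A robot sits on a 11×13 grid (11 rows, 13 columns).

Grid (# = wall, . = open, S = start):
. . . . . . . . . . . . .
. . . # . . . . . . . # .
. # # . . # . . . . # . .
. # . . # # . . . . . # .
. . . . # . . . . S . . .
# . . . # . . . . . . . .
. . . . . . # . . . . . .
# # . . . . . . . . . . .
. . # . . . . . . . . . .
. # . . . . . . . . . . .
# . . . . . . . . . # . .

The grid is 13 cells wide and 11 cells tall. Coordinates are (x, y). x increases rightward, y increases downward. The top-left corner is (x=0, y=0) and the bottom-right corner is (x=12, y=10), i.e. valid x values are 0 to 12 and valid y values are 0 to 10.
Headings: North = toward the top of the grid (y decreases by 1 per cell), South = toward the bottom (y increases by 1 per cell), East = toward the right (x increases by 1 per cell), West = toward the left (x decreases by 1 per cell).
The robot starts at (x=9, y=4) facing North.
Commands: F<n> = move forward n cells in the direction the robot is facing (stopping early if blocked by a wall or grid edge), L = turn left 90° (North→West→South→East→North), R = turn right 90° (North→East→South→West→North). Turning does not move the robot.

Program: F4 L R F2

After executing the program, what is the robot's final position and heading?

Start: (x=9, y=4), facing North
  F4: move forward 4, now at (x=9, y=0)
  L: turn left, now facing West
  R: turn right, now facing North
  F2: move forward 0/2 (blocked), now at (x=9, y=0)
Final: (x=9, y=0), facing North

Answer: Final position: (x=9, y=0), facing North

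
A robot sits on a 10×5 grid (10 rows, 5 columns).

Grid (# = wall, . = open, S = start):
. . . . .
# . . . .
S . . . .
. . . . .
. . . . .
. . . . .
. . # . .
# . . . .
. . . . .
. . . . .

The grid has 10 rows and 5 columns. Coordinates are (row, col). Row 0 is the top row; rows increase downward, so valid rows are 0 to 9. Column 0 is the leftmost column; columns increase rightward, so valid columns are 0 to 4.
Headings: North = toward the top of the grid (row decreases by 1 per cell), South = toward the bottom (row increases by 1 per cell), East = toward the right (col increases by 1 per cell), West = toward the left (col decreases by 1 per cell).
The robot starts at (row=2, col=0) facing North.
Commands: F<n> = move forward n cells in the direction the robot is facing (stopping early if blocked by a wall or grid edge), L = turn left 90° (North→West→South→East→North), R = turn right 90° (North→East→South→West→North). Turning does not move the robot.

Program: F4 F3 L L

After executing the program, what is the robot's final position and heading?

Start: (row=2, col=0), facing North
  F4: move forward 0/4 (blocked), now at (row=2, col=0)
  F3: move forward 0/3 (blocked), now at (row=2, col=0)
  L: turn left, now facing West
  L: turn left, now facing South
Final: (row=2, col=0), facing South

Answer: Final position: (row=2, col=0), facing South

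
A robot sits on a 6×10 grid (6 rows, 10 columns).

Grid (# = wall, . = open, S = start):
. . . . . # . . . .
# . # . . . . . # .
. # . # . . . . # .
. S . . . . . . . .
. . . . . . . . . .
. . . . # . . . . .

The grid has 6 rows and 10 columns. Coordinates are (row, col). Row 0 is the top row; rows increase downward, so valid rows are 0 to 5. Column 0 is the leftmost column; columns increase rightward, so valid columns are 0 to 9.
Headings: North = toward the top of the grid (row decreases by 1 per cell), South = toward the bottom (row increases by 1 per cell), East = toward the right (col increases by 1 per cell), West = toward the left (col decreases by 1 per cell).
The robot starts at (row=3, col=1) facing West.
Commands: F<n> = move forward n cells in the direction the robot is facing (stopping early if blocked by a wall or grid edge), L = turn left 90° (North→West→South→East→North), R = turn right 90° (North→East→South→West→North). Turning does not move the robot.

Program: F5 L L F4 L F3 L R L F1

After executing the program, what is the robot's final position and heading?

Start: (row=3, col=1), facing West
  F5: move forward 1/5 (blocked), now at (row=3, col=0)
  L: turn left, now facing South
  L: turn left, now facing East
  F4: move forward 4, now at (row=3, col=4)
  L: turn left, now facing North
  F3: move forward 3, now at (row=0, col=4)
  L: turn left, now facing West
  R: turn right, now facing North
  L: turn left, now facing West
  F1: move forward 1, now at (row=0, col=3)
Final: (row=0, col=3), facing West

Answer: Final position: (row=0, col=3), facing West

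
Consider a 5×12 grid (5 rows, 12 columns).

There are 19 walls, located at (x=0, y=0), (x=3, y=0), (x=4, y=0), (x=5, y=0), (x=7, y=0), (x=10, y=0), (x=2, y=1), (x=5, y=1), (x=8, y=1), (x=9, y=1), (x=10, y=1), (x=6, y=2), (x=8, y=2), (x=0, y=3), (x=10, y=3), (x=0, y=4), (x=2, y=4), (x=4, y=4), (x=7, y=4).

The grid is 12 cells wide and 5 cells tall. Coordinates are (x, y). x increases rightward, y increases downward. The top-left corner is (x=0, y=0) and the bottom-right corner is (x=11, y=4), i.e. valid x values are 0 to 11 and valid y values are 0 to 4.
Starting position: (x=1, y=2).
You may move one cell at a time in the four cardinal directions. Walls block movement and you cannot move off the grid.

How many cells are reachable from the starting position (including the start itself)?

BFS flood-fill from (x=1, y=2):
  Distance 0: (x=1, y=2)
  Distance 1: (x=1, y=1), (x=0, y=2), (x=2, y=2), (x=1, y=3)
  Distance 2: (x=1, y=0), (x=0, y=1), (x=3, y=2), (x=2, y=3), (x=1, y=4)
  Distance 3: (x=2, y=0), (x=3, y=1), (x=4, y=2), (x=3, y=3)
  Distance 4: (x=4, y=1), (x=5, y=2), (x=4, y=3), (x=3, y=4)
  Distance 5: (x=5, y=3)
  Distance 6: (x=6, y=3), (x=5, y=4)
  Distance 7: (x=7, y=3), (x=6, y=4)
  Distance 8: (x=7, y=2), (x=8, y=3)
  Distance 9: (x=7, y=1), (x=9, y=3), (x=8, y=4)
  Distance 10: (x=6, y=1), (x=9, y=2), (x=9, y=4)
  Distance 11: (x=6, y=0), (x=10, y=2), (x=10, y=4)
  Distance 12: (x=11, y=2), (x=11, y=4)
  Distance 13: (x=11, y=1), (x=11, y=3)
  Distance 14: (x=11, y=0)
Total reachable: 39 (grid has 41 open cells total)

Answer: Reachable cells: 39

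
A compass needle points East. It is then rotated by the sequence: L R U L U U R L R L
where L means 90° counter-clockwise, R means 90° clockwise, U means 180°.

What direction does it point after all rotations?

Start: East
  L (left (90° counter-clockwise)) -> North
  R (right (90° clockwise)) -> East
  U (U-turn (180°)) -> West
  L (left (90° counter-clockwise)) -> South
  U (U-turn (180°)) -> North
  U (U-turn (180°)) -> South
  R (right (90° clockwise)) -> West
  L (left (90° counter-clockwise)) -> South
  R (right (90° clockwise)) -> West
  L (left (90° counter-clockwise)) -> South
Final: South

Answer: Final heading: South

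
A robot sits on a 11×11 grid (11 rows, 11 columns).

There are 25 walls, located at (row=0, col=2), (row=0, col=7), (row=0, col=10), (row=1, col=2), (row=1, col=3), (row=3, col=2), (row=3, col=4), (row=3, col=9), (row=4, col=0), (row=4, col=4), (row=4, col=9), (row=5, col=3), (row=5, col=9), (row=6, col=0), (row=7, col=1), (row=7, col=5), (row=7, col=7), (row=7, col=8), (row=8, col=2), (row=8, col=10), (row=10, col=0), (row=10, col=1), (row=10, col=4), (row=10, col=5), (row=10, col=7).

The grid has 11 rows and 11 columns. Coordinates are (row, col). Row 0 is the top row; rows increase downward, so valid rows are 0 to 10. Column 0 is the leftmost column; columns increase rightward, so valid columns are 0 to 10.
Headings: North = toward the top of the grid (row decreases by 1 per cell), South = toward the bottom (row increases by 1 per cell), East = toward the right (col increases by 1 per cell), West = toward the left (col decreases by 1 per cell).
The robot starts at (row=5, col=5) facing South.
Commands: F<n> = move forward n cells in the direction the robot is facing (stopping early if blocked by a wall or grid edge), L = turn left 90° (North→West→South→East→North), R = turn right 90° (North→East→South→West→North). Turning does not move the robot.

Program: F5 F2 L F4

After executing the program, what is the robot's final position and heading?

Answer: Final position: (row=6, col=9), facing East

Derivation:
Start: (row=5, col=5), facing South
  F5: move forward 1/5 (blocked), now at (row=6, col=5)
  F2: move forward 0/2 (blocked), now at (row=6, col=5)
  L: turn left, now facing East
  F4: move forward 4, now at (row=6, col=9)
Final: (row=6, col=9), facing East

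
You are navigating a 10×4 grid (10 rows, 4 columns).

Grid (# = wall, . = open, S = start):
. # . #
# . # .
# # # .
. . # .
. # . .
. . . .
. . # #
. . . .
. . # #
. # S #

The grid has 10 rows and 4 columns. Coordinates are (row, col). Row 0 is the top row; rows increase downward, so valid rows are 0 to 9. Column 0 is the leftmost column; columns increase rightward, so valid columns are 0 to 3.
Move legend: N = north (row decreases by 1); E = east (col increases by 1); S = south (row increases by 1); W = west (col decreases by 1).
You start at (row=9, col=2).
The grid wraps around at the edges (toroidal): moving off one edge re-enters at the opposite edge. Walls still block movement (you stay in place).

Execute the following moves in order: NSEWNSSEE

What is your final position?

Answer: Final position: (row=0, col=2)

Derivation:
Start: (row=9, col=2)
  N (north): blocked, stay at (row=9, col=2)
  S (south): (row=9, col=2) -> (row=0, col=2)
  E (east): blocked, stay at (row=0, col=2)
  W (west): blocked, stay at (row=0, col=2)
  N (north): (row=0, col=2) -> (row=9, col=2)
  S (south): (row=9, col=2) -> (row=0, col=2)
  S (south): blocked, stay at (row=0, col=2)
  E (east): blocked, stay at (row=0, col=2)
  E (east): blocked, stay at (row=0, col=2)
Final: (row=0, col=2)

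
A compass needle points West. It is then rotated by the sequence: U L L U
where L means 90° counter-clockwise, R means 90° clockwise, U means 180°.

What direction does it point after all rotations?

Start: West
  U (U-turn (180°)) -> East
  L (left (90° counter-clockwise)) -> North
  L (left (90° counter-clockwise)) -> West
  U (U-turn (180°)) -> East
Final: East

Answer: Final heading: East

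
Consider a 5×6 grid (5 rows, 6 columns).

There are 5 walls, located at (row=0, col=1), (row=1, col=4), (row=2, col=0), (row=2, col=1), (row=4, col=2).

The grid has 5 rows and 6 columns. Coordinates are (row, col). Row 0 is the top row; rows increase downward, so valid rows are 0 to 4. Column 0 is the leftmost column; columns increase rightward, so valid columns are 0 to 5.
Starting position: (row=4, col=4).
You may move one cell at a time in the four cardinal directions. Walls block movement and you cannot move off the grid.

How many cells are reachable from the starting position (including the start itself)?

BFS flood-fill from (row=4, col=4):
  Distance 0: (row=4, col=4)
  Distance 1: (row=3, col=4), (row=4, col=3), (row=4, col=5)
  Distance 2: (row=2, col=4), (row=3, col=3), (row=3, col=5)
  Distance 3: (row=2, col=3), (row=2, col=5), (row=3, col=2)
  Distance 4: (row=1, col=3), (row=1, col=5), (row=2, col=2), (row=3, col=1)
  Distance 5: (row=0, col=3), (row=0, col=5), (row=1, col=2), (row=3, col=0), (row=4, col=1)
  Distance 6: (row=0, col=2), (row=0, col=4), (row=1, col=1), (row=4, col=0)
  Distance 7: (row=1, col=0)
  Distance 8: (row=0, col=0)
Total reachable: 25 (grid has 25 open cells total)

Answer: Reachable cells: 25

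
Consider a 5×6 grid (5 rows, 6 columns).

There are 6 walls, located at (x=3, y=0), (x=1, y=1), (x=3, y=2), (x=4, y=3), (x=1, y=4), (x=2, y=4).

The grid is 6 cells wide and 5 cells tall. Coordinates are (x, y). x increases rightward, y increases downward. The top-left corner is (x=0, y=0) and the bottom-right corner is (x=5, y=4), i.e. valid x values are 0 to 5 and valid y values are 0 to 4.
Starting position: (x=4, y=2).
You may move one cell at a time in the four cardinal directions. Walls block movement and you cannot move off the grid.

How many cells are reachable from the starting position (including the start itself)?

BFS flood-fill from (x=4, y=2):
  Distance 0: (x=4, y=2)
  Distance 1: (x=4, y=1), (x=5, y=2)
  Distance 2: (x=4, y=0), (x=3, y=1), (x=5, y=1), (x=5, y=3)
  Distance 3: (x=5, y=0), (x=2, y=1), (x=5, y=4)
  Distance 4: (x=2, y=0), (x=2, y=2), (x=4, y=4)
  Distance 5: (x=1, y=0), (x=1, y=2), (x=2, y=3), (x=3, y=4)
  Distance 6: (x=0, y=0), (x=0, y=2), (x=1, y=3), (x=3, y=3)
  Distance 7: (x=0, y=1), (x=0, y=3)
  Distance 8: (x=0, y=4)
Total reachable: 24 (grid has 24 open cells total)

Answer: Reachable cells: 24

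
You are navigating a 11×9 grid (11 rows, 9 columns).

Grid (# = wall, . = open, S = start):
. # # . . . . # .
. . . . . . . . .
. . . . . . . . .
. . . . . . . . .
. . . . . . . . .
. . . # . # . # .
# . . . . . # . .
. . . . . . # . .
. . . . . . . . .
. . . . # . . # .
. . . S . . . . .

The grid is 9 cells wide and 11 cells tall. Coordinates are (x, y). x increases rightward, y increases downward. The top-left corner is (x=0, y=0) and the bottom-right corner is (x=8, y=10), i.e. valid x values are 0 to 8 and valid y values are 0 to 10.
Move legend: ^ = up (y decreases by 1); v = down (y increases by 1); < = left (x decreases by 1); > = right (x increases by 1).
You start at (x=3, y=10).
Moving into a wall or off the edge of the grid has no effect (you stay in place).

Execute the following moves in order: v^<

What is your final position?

Answer: Final position: (x=2, y=9)

Derivation:
Start: (x=3, y=10)
  v (down): blocked, stay at (x=3, y=10)
  ^ (up): (x=3, y=10) -> (x=3, y=9)
  < (left): (x=3, y=9) -> (x=2, y=9)
Final: (x=2, y=9)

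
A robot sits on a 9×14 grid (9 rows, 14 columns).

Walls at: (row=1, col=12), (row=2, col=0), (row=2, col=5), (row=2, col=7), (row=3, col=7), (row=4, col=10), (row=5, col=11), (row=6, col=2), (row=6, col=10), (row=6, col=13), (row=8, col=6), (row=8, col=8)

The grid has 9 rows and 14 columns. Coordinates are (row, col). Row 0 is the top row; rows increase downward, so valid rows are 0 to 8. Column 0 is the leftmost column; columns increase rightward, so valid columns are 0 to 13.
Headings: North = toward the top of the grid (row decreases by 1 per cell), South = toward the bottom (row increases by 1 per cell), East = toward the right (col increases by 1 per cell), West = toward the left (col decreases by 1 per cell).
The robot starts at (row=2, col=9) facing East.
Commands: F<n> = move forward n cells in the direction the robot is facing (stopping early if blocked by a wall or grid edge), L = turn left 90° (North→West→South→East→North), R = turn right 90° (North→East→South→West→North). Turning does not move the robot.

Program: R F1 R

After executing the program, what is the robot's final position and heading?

Start: (row=2, col=9), facing East
  R: turn right, now facing South
  F1: move forward 1, now at (row=3, col=9)
  R: turn right, now facing West
Final: (row=3, col=9), facing West

Answer: Final position: (row=3, col=9), facing West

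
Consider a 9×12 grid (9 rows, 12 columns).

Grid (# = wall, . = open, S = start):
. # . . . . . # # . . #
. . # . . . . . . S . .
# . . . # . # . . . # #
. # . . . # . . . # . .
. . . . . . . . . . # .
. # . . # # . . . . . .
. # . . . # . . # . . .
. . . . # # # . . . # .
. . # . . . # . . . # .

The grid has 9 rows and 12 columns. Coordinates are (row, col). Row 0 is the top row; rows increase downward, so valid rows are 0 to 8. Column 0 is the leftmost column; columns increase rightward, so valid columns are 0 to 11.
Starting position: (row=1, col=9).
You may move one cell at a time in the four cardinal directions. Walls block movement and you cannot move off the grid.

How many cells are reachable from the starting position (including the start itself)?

BFS flood-fill from (row=1, col=9):
  Distance 0: (row=1, col=9)
  Distance 1: (row=0, col=9), (row=1, col=8), (row=1, col=10), (row=2, col=9)
  Distance 2: (row=0, col=10), (row=1, col=7), (row=1, col=11), (row=2, col=8)
  Distance 3: (row=1, col=6), (row=2, col=7), (row=3, col=8)
  Distance 4: (row=0, col=6), (row=1, col=5), (row=3, col=7), (row=4, col=8)
  Distance 5: (row=0, col=5), (row=1, col=4), (row=2, col=5), (row=3, col=6), (row=4, col=7), (row=4, col=9), (row=5, col=8)
  Distance 6: (row=0, col=4), (row=1, col=3), (row=4, col=6), (row=5, col=7), (row=5, col=9)
  Distance 7: (row=0, col=3), (row=2, col=3), (row=4, col=5), (row=5, col=6), (row=5, col=10), (row=6, col=7), (row=6, col=9)
  Distance 8: (row=0, col=2), (row=2, col=2), (row=3, col=3), (row=4, col=4), (row=5, col=11), (row=6, col=6), (row=6, col=10), (row=7, col=7), (row=7, col=9)
  Distance 9: (row=2, col=1), (row=3, col=2), (row=3, col=4), (row=4, col=3), (row=4, col=11), (row=6, col=11), (row=7, col=8), (row=8, col=7), (row=8, col=9)
  Distance 10: (row=1, col=1), (row=3, col=11), (row=4, col=2), (row=5, col=3), (row=7, col=11), (row=8, col=8)
  Distance 11: (row=1, col=0), (row=3, col=10), (row=4, col=1), (row=5, col=2), (row=6, col=3), (row=8, col=11)
  Distance 12: (row=0, col=0), (row=4, col=0), (row=6, col=2), (row=6, col=4), (row=7, col=3)
  Distance 13: (row=3, col=0), (row=5, col=0), (row=7, col=2), (row=8, col=3)
  Distance 14: (row=6, col=0), (row=7, col=1), (row=8, col=4)
  Distance 15: (row=7, col=0), (row=8, col=1), (row=8, col=5)
  Distance 16: (row=8, col=0)
Total reachable: 81 (grid has 81 open cells total)

Answer: Reachable cells: 81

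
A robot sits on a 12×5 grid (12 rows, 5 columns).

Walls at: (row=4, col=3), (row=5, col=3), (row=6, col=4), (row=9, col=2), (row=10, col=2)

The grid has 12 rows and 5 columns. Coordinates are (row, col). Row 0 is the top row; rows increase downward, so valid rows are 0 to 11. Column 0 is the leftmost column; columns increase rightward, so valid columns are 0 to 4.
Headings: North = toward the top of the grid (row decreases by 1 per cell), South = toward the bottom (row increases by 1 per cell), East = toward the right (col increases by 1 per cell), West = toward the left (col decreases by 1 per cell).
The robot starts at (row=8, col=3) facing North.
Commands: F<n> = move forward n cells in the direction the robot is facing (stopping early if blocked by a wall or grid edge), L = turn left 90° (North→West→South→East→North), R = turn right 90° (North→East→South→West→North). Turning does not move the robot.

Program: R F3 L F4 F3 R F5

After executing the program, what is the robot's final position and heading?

Start: (row=8, col=3), facing North
  R: turn right, now facing East
  F3: move forward 1/3 (blocked), now at (row=8, col=4)
  L: turn left, now facing North
  F4: move forward 1/4 (blocked), now at (row=7, col=4)
  F3: move forward 0/3 (blocked), now at (row=7, col=4)
  R: turn right, now facing East
  F5: move forward 0/5 (blocked), now at (row=7, col=4)
Final: (row=7, col=4), facing East

Answer: Final position: (row=7, col=4), facing East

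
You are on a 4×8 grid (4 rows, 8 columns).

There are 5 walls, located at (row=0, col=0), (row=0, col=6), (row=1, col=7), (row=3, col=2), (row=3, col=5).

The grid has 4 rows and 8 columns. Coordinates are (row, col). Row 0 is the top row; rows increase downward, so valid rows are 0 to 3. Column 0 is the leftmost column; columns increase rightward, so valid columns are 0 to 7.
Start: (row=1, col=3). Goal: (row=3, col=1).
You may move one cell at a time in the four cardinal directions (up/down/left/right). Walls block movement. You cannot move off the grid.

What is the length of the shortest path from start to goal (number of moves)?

Answer: Shortest path length: 4

Derivation:
BFS from (row=1, col=3) until reaching (row=3, col=1):
  Distance 0: (row=1, col=3)
  Distance 1: (row=0, col=3), (row=1, col=2), (row=1, col=4), (row=2, col=3)
  Distance 2: (row=0, col=2), (row=0, col=4), (row=1, col=1), (row=1, col=5), (row=2, col=2), (row=2, col=4), (row=3, col=3)
  Distance 3: (row=0, col=1), (row=0, col=5), (row=1, col=0), (row=1, col=6), (row=2, col=1), (row=2, col=5), (row=3, col=4)
  Distance 4: (row=2, col=0), (row=2, col=6), (row=3, col=1)  <- goal reached here
One shortest path (4 moves): (row=1, col=3) -> (row=1, col=2) -> (row=1, col=1) -> (row=2, col=1) -> (row=3, col=1)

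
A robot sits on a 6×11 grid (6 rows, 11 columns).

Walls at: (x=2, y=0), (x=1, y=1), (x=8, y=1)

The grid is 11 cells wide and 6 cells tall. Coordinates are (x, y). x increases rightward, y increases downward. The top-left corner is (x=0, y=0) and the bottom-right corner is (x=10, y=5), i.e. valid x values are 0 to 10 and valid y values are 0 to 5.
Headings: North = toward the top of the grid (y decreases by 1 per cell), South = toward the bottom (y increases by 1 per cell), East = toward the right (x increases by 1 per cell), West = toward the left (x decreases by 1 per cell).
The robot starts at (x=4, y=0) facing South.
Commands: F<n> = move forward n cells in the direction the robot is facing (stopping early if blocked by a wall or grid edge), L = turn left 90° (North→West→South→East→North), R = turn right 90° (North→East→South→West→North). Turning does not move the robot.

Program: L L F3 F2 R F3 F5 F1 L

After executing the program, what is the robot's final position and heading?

Start: (x=4, y=0), facing South
  L: turn left, now facing East
  L: turn left, now facing North
  F3: move forward 0/3 (blocked), now at (x=4, y=0)
  F2: move forward 0/2 (blocked), now at (x=4, y=0)
  R: turn right, now facing East
  F3: move forward 3, now at (x=7, y=0)
  F5: move forward 3/5 (blocked), now at (x=10, y=0)
  F1: move forward 0/1 (blocked), now at (x=10, y=0)
  L: turn left, now facing North
Final: (x=10, y=0), facing North

Answer: Final position: (x=10, y=0), facing North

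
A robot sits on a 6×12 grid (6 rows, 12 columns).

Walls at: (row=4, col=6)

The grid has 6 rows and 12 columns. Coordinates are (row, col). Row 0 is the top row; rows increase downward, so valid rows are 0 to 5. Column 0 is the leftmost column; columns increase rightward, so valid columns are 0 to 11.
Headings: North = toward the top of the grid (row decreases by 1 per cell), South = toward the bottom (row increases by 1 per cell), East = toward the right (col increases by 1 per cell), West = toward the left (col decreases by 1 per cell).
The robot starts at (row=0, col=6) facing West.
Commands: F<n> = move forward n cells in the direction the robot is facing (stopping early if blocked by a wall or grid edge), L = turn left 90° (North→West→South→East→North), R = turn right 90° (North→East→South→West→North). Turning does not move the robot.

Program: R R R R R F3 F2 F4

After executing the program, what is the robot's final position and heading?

Start: (row=0, col=6), facing West
  R: turn right, now facing North
  R: turn right, now facing East
  R: turn right, now facing South
  R: turn right, now facing West
  R: turn right, now facing North
  F3: move forward 0/3 (blocked), now at (row=0, col=6)
  F2: move forward 0/2 (blocked), now at (row=0, col=6)
  F4: move forward 0/4 (blocked), now at (row=0, col=6)
Final: (row=0, col=6), facing North

Answer: Final position: (row=0, col=6), facing North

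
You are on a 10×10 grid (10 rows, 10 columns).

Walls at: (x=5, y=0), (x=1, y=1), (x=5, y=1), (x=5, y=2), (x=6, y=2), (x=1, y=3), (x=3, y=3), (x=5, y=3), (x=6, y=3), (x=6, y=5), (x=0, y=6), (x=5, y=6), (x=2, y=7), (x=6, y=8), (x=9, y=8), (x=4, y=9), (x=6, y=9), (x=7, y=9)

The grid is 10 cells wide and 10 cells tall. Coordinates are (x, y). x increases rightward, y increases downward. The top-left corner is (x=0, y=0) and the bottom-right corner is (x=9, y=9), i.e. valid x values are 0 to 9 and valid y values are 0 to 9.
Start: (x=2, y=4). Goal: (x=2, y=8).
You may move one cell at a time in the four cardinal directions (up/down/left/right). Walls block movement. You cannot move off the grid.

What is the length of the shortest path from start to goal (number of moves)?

BFS from (x=2, y=4) until reaching (x=2, y=8):
  Distance 0: (x=2, y=4)
  Distance 1: (x=2, y=3), (x=1, y=4), (x=3, y=4), (x=2, y=5)
  Distance 2: (x=2, y=2), (x=0, y=4), (x=4, y=4), (x=1, y=5), (x=3, y=5), (x=2, y=6)
  Distance 3: (x=2, y=1), (x=1, y=2), (x=3, y=2), (x=0, y=3), (x=4, y=3), (x=5, y=4), (x=0, y=5), (x=4, y=5), (x=1, y=6), (x=3, y=6)
  Distance 4: (x=2, y=0), (x=3, y=1), (x=0, y=2), (x=4, y=2), (x=6, y=4), (x=5, y=5), (x=4, y=6), (x=1, y=7), (x=3, y=7)
  Distance 5: (x=1, y=0), (x=3, y=0), (x=0, y=1), (x=4, y=1), (x=7, y=4), (x=0, y=7), (x=4, y=7), (x=1, y=8), (x=3, y=8)
  Distance 6: (x=0, y=0), (x=4, y=0), (x=7, y=3), (x=8, y=4), (x=7, y=5), (x=5, y=7), (x=0, y=8), (x=2, y=8), (x=4, y=8), (x=1, y=9), (x=3, y=9)  <- goal reached here
One shortest path (6 moves): (x=2, y=4) -> (x=3, y=4) -> (x=3, y=5) -> (x=3, y=6) -> (x=3, y=7) -> (x=3, y=8) -> (x=2, y=8)

Answer: Shortest path length: 6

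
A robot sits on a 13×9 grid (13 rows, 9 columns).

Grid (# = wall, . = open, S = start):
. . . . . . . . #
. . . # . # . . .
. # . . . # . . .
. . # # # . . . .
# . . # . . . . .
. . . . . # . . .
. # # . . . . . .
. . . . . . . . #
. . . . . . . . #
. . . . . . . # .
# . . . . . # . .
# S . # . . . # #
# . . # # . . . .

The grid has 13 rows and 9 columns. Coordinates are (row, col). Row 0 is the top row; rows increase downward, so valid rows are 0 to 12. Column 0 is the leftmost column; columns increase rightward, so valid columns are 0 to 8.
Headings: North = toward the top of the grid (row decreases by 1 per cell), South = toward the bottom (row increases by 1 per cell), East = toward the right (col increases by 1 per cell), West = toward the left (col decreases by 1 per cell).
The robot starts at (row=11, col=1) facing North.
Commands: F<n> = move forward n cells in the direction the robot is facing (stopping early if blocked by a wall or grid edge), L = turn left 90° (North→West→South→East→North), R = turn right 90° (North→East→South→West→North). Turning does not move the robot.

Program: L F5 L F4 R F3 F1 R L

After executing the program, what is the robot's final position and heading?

Answer: Final position: (row=12, col=1), facing West

Derivation:
Start: (row=11, col=1), facing North
  L: turn left, now facing West
  F5: move forward 0/5 (blocked), now at (row=11, col=1)
  L: turn left, now facing South
  F4: move forward 1/4 (blocked), now at (row=12, col=1)
  R: turn right, now facing West
  F3: move forward 0/3 (blocked), now at (row=12, col=1)
  F1: move forward 0/1 (blocked), now at (row=12, col=1)
  R: turn right, now facing North
  L: turn left, now facing West
Final: (row=12, col=1), facing West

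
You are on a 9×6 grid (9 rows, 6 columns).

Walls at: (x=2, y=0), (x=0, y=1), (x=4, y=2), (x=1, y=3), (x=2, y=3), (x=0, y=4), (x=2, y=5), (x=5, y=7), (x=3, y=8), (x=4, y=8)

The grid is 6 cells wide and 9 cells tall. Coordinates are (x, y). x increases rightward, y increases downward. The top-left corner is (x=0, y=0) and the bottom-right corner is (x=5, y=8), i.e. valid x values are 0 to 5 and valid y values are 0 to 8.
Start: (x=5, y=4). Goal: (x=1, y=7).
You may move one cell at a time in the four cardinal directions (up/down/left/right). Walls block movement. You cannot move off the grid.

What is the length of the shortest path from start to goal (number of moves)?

BFS from (x=5, y=4) until reaching (x=1, y=7):
  Distance 0: (x=5, y=4)
  Distance 1: (x=5, y=3), (x=4, y=4), (x=5, y=5)
  Distance 2: (x=5, y=2), (x=4, y=3), (x=3, y=4), (x=4, y=5), (x=5, y=6)
  Distance 3: (x=5, y=1), (x=3, y=3), (x=2, y=4), (x=3, y=5), (x=4, y=6)
  Distance 4: (x=5, y=0), (x=4, y=1), (x=3, y=2), (x=1, y=4), (x=3, y=6), (x=4, y=7)
  Distance 5: (x=4, y=0), (x=3, y=1), (x=2, y=2), (x=1, y=5), (x=2, y=6), (x=3, y=7)
  Distance 6: (x=3, y=0), (x=2, y=1), (x=1, y=2), (x=0, y=5), (x=1, y=6), (x=2, y=7)
  Distance 7: (x=1, y=1), (x=0, y=2), (x=0, y=6), (x=1, y=7), (x=2, y=8)  <- goal reached here
One shortest path (7 moves): (x=5, y=4) -> (x=4, y=4) -> (x=3, y=4) -> (x=2, y=4) -> (x=1, y=4) -> (x=1, y=5) -> (x=1, y=6) -> (x=1, y=7)

Answer: Shortest path length: 7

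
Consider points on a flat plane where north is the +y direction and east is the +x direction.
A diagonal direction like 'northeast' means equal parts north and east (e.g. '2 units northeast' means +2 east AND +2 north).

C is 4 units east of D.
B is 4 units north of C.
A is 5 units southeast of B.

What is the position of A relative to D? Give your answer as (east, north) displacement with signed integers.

Answer: A is at (east=9, north=-1) relative to D.

Derivation:
Place D at the origin (east=0, north=0).
  C is 4 units east of D: delta (east=+4, north=+0); C at (east=4, north=0).
  B is 4 units north of C: delta (east=+0, north=+4); B at (east=4, north=4).
  A is 5 units southeast of B: delta (east=+5, north=-5); A at (east=9, north=-1).
Therefore A relative to D: (east=9, north=-1).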